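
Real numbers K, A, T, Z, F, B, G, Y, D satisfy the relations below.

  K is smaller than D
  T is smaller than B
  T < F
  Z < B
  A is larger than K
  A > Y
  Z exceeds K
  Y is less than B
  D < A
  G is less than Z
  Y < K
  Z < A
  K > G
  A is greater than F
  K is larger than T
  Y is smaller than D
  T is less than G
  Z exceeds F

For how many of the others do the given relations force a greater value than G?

5

Directly above G: K, Z.
One step further: D, B, A (5 so far).
No other element is forced above G by the given relations, so the count is 5.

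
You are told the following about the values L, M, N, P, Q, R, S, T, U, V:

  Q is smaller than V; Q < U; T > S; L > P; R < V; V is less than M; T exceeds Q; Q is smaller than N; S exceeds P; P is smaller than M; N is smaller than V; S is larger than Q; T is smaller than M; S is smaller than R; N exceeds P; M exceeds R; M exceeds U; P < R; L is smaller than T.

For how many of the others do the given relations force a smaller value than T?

The elements the relations force below T are Q, P, S, L — no chain reaches any other.
That is 4.

4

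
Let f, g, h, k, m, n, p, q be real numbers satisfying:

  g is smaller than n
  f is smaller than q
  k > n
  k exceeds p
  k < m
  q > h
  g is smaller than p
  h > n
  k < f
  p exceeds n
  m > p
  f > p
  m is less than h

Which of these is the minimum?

g

n is not least since g < n; p is not least since n < p; k is not least since p < k; m is not least since p < m; h is not least since n < h; f is not least since p < f; q is not least since h < q.
Only g has nothing below it, so g is the minimum.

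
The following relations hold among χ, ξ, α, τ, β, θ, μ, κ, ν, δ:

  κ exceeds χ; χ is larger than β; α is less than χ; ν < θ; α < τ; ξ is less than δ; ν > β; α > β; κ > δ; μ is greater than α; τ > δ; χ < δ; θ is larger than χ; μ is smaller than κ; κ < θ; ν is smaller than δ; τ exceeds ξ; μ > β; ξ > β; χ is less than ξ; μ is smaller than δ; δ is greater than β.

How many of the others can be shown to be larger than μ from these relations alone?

4

Directly above μ: δ, κ.
One step further: θ, τ (4 so far).
No other element is forced above μ by the given relations, so the count is 4.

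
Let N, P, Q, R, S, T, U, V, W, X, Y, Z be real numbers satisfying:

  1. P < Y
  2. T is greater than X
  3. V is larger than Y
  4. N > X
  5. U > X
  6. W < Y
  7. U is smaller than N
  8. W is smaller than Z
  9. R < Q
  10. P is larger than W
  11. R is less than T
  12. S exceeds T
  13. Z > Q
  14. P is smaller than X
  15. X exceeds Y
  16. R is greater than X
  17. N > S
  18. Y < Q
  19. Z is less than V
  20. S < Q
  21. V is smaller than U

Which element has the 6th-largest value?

Piecing the relations together gives one ordering: W < P < Y < X < R < T < S < Q < Z < V < U < N.
The 6th largest is S.

S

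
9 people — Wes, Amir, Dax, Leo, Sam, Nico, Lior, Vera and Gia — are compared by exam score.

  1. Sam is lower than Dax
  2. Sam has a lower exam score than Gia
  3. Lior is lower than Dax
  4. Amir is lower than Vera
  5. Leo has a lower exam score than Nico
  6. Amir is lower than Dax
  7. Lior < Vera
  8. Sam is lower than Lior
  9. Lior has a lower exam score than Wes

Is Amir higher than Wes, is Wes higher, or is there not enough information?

undetermined

Following every chain through Amir: above Amir we get Dax, Vera.
Wes is not reached, and no chain runs the other way from Wes to Amir.
So the given relations leave the order of Amir and Wes undetermined.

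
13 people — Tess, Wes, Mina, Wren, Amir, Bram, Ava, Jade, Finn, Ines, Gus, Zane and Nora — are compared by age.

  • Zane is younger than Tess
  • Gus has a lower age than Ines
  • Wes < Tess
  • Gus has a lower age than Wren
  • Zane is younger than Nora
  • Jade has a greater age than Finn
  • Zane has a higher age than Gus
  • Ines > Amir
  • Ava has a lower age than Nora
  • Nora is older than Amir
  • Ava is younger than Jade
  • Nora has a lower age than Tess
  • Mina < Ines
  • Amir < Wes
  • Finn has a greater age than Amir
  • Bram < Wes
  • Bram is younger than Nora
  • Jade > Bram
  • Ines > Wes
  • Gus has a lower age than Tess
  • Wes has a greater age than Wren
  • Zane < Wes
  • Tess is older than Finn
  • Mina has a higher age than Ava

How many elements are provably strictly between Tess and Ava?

1

The relations place Ava below Tess. An element lies strictly between them when it is forced above Ava and also forced below Tess.
Above Ava: {Mina, Nora, Jade, Ines}. Below Tess: {Amir, Gus, Zane, Bram, Nora, Wren, Wes, Finn}.
Intersection: {Nora} — 1.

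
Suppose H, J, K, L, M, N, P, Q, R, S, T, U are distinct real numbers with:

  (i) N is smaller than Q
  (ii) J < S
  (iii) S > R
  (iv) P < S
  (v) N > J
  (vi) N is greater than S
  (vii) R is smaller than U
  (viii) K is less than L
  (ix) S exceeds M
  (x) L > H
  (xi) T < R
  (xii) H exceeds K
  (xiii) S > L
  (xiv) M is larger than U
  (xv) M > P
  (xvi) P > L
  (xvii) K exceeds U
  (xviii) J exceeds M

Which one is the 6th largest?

Chaining the given pairs: T < R < U < K < H < L < P < M < J < S < N < Q.
The 6th largest is P.

P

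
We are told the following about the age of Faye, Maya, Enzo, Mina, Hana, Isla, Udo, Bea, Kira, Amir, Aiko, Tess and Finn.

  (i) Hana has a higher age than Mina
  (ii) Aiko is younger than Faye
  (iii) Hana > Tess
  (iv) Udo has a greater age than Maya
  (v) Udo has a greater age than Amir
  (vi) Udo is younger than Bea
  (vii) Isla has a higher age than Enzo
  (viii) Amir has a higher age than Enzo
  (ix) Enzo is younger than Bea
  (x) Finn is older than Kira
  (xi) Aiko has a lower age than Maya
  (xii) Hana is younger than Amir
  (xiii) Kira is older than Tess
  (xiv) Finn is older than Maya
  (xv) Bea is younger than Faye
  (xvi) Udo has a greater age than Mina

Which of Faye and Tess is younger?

Tess

The relevant relations are Tess < Hana; Hana < Amir; Amir < Udo; Udo < Bea; Bea < Faye.
Together: Tess < Hana < Amir < Udo < Bea < Faye.
So Tess < Faye; Tess is the younger of the two.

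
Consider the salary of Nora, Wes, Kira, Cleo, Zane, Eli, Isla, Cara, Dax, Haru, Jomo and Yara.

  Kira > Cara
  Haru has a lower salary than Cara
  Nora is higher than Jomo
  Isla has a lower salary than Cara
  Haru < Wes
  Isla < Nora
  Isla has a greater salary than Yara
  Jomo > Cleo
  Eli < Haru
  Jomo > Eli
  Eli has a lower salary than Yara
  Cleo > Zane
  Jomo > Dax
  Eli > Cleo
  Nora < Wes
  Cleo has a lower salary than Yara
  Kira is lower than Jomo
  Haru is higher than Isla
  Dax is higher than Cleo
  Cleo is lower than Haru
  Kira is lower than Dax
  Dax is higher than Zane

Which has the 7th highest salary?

The consecutive relations fix a unique order: Zane < Cleo < Eli < Yara < Isla < Haru < Cara < Kira < Dax < Jomo < Nora < Wes.
Counting 7 from the largest end gives Haru.

Haru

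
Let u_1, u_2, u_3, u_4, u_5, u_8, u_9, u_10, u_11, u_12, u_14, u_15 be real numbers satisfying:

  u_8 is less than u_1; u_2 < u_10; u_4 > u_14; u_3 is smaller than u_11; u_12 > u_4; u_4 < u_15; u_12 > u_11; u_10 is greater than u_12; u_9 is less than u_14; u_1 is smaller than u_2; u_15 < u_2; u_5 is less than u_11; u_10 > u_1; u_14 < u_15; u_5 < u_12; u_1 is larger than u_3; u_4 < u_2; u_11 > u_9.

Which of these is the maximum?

u_10

Chaining downward from u_10: directly below it, u_1, u_12, u_2; then u_8, u_4, u_3, u_5, u_11, u_15; then u_9, u_14.
That covers every other element, and nothing is given above u_10, so u_10 is the maximum.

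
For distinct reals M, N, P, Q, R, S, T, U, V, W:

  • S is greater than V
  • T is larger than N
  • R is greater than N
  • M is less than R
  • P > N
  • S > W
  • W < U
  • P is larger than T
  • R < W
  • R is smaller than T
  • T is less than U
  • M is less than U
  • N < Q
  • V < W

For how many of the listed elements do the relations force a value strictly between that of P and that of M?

Chaining upward from M reaches: R, W, S, T, U.
Chaining downward from P reaches: N, R, T.
Strictly between M and P are those in both lists: R, T — 2 elements.

2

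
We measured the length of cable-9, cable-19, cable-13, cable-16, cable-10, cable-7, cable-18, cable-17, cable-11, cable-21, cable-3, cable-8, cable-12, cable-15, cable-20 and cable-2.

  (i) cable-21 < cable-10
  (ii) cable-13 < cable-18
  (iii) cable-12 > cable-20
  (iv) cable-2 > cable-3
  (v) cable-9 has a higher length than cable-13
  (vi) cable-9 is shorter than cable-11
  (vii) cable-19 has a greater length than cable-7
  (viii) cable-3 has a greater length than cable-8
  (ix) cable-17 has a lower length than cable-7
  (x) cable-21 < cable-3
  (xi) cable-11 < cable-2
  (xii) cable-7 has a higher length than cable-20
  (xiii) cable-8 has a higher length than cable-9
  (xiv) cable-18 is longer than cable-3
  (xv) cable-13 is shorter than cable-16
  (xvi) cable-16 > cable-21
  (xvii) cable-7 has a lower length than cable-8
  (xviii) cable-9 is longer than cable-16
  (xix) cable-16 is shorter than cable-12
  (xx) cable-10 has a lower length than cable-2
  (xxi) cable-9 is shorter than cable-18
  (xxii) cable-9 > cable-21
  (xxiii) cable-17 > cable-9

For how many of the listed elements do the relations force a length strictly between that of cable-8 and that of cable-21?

Chaining upward from cable-21 reaches: cable-16, cable-9, cable-10, cable-17, cable-7, cable-3, cable-11, cable-12, cable-19, cable-2, cable-18.
Chaining downward from cable-8 reaches: cable-13, cable-16, cable-9, cable-20, cable-17, cable-7.
Strictly between cable-21 and cable-8 are those in both lists: cable-16, cable-9, cable-17, cable-7 — 4 elements.

4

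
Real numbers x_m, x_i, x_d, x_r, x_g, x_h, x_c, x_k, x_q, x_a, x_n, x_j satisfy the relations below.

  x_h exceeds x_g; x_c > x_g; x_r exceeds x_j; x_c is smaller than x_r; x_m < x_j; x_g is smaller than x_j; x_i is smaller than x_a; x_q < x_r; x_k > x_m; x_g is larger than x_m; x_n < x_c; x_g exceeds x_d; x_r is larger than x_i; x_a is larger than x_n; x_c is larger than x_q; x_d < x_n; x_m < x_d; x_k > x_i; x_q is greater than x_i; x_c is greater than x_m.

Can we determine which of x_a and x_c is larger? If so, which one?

undetermined

Following every chain through x_c: above x_c we get x_r; below x_c we get x_m, x_i, x_d, x_n, x_g, x_q.
x_a is not reached, and no chain runs the other way from x_a to x_c.
So the given relations leave the order of x_c and x_a undetermined.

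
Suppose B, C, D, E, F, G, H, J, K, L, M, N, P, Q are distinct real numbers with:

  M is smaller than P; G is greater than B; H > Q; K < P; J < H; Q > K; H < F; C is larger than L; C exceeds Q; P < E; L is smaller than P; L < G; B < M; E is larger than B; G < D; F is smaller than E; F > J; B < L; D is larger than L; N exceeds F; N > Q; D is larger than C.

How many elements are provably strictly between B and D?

Chaining upward from B reaches: M, L, G, P, C, E.
Chaining downward from D reaches: L, K, Q, G, C.
Strictly between B and D are those in both lists: L, G, C — 3 elements.

3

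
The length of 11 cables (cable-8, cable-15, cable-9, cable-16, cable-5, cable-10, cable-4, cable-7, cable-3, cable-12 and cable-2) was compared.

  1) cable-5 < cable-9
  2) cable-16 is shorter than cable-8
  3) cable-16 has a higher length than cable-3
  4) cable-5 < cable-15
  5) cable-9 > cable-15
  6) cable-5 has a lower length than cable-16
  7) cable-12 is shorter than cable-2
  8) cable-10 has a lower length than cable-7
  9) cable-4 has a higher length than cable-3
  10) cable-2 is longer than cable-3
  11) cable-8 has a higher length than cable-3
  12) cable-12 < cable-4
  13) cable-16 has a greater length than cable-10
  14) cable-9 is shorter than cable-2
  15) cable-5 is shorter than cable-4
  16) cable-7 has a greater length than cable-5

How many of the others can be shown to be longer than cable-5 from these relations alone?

7

Directly above cable-5: cable-15, cable-9, cable-16, cable-4, cable-7.
One step further: cable-2, cable-8 (7 so far).
No other element is forced above cable-5 by the given relations, so the count is 7.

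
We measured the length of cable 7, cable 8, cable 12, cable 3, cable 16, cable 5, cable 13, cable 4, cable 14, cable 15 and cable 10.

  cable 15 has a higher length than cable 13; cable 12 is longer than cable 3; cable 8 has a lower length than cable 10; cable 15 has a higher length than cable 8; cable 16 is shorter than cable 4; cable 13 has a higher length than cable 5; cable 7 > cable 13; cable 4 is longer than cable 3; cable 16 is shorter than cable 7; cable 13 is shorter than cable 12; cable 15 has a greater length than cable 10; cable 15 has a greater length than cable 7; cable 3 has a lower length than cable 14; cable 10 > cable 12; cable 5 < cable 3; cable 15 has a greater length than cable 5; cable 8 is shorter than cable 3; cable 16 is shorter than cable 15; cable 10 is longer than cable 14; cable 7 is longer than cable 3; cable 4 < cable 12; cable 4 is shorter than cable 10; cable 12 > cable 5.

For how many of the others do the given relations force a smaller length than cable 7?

5

Directly below cable 7: cable 3, cable 16, cable 13.
One step further: cable 5, cable 8 (5 so far).
No other element is forced below cable 7 by the given relations, so the count is 5.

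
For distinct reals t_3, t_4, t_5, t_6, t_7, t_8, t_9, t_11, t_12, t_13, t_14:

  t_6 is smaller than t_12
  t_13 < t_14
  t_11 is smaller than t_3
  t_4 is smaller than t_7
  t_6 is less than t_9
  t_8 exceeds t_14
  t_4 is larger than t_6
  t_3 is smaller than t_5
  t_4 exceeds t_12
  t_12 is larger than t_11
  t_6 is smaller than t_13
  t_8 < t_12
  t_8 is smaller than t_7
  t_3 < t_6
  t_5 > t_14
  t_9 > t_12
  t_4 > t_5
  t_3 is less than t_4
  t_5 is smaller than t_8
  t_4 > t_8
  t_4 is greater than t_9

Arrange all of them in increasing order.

t_11 < t_3 < t_6 < t_13 < t_14 < t_5 < t_8 < t_12 < t_9 < t_4 < t_7

Nothing is placed below t_11, so it is least; from there t_11 < t_3; t_3 < t_6; t_6 < t_13; t_13 < t_14; t_14 < t_5; t_5 < t_8; t_8 < t_12; t_12 < t_9; t_9 < t_4; t_4 < t_7, each given directly.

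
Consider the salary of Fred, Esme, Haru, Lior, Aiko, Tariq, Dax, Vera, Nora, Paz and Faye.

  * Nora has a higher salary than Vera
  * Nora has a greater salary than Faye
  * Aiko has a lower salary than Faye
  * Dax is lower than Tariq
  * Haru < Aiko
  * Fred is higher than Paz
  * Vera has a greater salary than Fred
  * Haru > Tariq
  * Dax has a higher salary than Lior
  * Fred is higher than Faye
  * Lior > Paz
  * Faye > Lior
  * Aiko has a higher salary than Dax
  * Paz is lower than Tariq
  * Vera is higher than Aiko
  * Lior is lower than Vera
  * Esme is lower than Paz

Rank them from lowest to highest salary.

Esme < Paz < Lior < Dax < Tariq < Haru < Aiko < Faye < Fred < Vera < Nora

Nothing is placed below Esme, so it is least; from there Esme < Paz; Paz < Lior; Lior < Dax; Dax < Tariq; Tariq < Haru; Haru < Aiko; Aiko < Faye; Faye < Fred; Fred < Vera; Vera < Nora, each given directly.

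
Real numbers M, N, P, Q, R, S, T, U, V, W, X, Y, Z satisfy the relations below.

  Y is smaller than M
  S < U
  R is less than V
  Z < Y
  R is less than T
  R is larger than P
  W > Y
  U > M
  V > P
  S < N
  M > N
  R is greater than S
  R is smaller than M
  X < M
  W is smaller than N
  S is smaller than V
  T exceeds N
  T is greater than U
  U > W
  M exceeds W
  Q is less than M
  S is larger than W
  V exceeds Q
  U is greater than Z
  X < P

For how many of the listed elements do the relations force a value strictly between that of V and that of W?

Chaining upward from W reaches: S, N, R, M, U, T.
Chaining downward from V reaches: Z, X, P, Y, S, Q, R.
Strictly between W and V are those in both lists: S, R — 2 elements.

2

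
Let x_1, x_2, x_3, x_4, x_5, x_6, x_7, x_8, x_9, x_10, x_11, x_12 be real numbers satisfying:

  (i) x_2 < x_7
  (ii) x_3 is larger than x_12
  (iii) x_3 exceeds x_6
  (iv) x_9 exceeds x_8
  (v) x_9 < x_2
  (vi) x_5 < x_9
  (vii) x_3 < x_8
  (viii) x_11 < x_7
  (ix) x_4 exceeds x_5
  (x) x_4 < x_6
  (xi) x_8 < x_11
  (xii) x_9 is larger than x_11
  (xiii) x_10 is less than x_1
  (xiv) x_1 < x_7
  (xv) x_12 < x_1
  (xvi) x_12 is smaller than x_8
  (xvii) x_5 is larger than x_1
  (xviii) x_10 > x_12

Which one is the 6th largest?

Piecing the relations together gives one ordering: x_12 < x_10 < x_1 < x_5 < x_4 < x_6 < x_3 < x_8 < x_11 < x_9 < x_2 < x_7.
Counting 6 from the largest end gives x_3.

x_3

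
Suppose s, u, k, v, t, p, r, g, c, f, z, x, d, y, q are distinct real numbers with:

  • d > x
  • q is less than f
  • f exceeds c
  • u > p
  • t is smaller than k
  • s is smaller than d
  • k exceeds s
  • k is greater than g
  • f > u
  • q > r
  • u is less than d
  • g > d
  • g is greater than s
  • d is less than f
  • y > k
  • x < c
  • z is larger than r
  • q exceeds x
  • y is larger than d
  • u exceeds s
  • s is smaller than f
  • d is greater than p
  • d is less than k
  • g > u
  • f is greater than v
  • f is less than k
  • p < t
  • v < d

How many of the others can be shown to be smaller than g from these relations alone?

The elements the relations force below g are p, s, v, x, u, d — no chain reaches any other.
That is 6.

6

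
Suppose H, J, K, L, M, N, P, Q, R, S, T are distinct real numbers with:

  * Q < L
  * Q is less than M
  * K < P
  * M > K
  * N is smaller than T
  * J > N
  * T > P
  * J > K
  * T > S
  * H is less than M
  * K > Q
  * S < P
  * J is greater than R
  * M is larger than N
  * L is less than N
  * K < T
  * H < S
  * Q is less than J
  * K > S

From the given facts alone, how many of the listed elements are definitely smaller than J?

The elements the relations force below J are R, H, S, Q, K, L, N — no chain reaches any other.
That is 7.

7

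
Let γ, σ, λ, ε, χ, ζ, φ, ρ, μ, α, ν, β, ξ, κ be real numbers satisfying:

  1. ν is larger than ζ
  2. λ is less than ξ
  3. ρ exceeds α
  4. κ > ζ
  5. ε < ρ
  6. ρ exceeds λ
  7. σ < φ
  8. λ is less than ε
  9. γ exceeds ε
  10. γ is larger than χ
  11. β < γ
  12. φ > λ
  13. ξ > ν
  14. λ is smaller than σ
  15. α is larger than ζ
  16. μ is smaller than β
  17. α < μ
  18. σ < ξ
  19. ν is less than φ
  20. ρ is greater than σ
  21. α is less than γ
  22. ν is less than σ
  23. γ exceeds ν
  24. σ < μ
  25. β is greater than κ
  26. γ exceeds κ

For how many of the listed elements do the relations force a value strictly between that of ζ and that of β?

5

The relations place ζ below β. An element lies strictly between them when it is forced above ζ and also forced below β.
Above ζ: {ν, σ, α, κ, φ, ρ, μ, γ, ξ}. Below β: {λ, ν, σ, α, κ, μ}.
Intersection: {ν, σ, α, κ, μ} — 5.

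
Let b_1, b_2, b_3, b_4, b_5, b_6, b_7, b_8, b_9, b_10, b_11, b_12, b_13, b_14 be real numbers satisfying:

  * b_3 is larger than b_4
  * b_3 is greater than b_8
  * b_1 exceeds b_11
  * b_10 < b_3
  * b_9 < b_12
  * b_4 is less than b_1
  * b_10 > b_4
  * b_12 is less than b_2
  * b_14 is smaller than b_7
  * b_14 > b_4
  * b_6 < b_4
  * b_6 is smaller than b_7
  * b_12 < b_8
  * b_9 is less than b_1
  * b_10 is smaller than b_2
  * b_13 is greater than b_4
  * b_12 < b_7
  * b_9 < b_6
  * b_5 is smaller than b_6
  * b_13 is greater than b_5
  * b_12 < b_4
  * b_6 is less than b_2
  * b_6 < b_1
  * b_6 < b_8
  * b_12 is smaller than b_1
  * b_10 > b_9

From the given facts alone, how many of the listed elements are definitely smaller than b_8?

4

The elements the relations force below b_8 are b_5, b_9, b_6, b_12 — no chain reaches any other.
That is 4.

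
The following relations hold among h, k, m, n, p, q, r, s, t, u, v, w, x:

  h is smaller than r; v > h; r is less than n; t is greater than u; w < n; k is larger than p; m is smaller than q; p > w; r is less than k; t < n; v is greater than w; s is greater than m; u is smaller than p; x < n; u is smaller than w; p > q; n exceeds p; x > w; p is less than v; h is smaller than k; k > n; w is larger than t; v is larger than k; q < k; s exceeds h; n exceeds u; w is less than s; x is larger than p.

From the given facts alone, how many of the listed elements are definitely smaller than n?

9

From n the given relations immediately reach u, t, w, p, r, x.
From those, h, q — 8 in total.
From those, m — 9 in total.
Nothing else is reachable below n; 9 in all.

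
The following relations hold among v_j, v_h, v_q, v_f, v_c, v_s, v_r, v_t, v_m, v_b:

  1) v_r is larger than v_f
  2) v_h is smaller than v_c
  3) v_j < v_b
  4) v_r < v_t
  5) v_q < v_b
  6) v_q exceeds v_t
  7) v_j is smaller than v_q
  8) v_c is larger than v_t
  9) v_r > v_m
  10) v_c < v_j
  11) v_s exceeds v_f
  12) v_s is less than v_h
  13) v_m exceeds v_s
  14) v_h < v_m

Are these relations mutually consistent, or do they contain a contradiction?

The single ordering v_f < v_s < v_h < v_m < v_r < v_t < v_c < v_j < v_q < v_b satisfies every listed relation, so no contradiction arises.

consistent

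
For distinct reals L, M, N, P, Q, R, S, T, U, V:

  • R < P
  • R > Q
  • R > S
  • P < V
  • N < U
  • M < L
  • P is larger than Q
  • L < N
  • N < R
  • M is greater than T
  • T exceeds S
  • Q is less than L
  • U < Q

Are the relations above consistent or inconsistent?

Chaining the given relations yields L < N < U < Q, so L < Q. But one relation states Q < L. These cannot both hold.

inconsistent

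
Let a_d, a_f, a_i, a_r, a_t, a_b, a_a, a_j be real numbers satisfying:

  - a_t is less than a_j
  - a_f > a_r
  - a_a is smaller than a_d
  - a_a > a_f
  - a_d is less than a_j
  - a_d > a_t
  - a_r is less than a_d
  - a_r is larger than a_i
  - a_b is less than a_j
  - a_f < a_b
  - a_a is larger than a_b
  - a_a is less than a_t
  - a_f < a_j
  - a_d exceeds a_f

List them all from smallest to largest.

The consecutive links are each given: a_i < a_r; a_r < a_f; a_f < a_b; a_b < a_a; a_a < a_t; a_t < a_d; a_d < a_j.

a_i < a_r < a_f < a_b < a_a < a_t < a_d < a_j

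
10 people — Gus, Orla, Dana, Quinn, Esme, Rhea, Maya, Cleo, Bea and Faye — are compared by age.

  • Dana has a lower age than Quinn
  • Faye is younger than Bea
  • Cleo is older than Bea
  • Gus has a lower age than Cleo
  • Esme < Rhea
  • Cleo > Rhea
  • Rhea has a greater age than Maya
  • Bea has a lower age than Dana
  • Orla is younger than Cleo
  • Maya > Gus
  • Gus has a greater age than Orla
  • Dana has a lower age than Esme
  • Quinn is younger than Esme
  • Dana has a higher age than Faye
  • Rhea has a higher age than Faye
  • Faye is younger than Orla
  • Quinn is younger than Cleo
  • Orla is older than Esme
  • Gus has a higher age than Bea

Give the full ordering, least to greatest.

Faye < Bea < Dana < Quinn < Esme < Orla < Gus < Maya < Rhea < Cleo

Each adjacent pair is fixed by a given relation: Faye < Bea; Bea < Dana; Dana < Quinn; Quinn < Esme; Esme < Orla; Orla < Gus; Gus < Maya; Maya < Rhea; Rhea < Cleo. Chaining them end to end gives the full order.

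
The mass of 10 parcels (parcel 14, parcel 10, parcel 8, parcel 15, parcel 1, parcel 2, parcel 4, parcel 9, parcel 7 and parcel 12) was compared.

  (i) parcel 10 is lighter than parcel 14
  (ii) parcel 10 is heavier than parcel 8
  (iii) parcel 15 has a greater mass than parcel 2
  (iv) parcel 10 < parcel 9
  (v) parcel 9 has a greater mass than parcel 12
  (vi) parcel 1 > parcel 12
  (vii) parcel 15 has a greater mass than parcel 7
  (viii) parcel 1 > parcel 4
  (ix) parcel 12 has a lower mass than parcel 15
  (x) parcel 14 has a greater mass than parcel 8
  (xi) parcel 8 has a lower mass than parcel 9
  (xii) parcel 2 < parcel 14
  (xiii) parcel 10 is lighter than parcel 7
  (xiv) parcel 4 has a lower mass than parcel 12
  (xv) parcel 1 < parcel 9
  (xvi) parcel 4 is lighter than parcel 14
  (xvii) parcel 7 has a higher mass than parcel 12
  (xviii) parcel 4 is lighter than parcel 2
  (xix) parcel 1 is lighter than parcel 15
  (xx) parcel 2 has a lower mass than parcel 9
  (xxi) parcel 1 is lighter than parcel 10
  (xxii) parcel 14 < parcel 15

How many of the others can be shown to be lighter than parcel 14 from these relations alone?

From parcel 14 the given relations immediately reach parcel 8, parcel 4, parcel 10, parcel 2.
From those, parcel 1 — 5 in total.
From those, parcel 12 — 6 in total.
Nothing else is reachable below parcel 14; 6 in all.

6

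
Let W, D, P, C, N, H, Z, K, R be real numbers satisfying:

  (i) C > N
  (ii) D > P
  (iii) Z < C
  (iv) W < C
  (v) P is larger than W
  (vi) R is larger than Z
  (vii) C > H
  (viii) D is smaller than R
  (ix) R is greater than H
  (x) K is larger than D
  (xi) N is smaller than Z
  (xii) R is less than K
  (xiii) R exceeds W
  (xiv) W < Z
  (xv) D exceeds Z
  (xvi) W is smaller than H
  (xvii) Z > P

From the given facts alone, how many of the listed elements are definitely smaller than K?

Directly below K: D, R.
One step further: W, P, H, Z (6 so far).
One step further: N (7 so far).
Nothing else is reachable below K; 7 in all.

7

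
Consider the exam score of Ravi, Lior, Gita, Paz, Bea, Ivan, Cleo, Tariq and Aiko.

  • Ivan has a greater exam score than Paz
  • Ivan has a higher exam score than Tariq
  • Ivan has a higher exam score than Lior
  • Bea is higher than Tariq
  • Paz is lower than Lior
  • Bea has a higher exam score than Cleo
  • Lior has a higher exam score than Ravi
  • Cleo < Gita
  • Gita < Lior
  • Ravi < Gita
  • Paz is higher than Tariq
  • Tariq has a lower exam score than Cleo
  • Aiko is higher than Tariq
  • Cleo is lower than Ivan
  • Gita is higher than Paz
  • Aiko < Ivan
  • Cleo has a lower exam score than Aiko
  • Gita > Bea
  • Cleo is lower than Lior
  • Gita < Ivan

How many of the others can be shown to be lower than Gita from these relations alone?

From Gita the given relations immediately reach Cleo, Bea, Ravi, Paz.
From those, Tariq — 5 in total.
No other element is forced below Gita by the given relations, so the count is 5.

5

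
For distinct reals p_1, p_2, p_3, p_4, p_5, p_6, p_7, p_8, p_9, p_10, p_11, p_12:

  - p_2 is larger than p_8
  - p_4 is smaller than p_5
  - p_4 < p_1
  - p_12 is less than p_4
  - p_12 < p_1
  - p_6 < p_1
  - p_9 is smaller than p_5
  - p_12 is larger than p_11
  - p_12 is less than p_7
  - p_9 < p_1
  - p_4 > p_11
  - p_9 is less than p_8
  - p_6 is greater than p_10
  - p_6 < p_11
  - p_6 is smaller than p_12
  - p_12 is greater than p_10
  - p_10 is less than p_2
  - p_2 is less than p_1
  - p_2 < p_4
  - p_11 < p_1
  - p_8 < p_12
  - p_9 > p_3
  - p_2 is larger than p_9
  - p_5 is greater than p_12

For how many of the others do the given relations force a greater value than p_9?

From p_9 the given relations immediately reach p_8, p_2, p_1, p_5.
From those, p_12, p_4 — 6 in total.
From those, p_7 — 7 in total.
Nothing else is reachable above p_9; 7 in all.

7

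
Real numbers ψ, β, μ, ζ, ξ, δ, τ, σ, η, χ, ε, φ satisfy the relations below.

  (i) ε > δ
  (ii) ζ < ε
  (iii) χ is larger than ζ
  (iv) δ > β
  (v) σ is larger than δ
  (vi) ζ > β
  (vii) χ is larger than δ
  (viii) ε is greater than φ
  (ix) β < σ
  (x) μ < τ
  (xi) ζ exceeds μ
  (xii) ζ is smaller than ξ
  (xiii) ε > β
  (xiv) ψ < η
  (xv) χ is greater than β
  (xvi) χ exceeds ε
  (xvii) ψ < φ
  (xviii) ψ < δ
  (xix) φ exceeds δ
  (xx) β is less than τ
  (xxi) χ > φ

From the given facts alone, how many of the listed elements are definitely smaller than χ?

7

The elements the relations force below χ are β, ψ, μ, δ, ζ, φ, ε — no chain reaches any other.
That is 7.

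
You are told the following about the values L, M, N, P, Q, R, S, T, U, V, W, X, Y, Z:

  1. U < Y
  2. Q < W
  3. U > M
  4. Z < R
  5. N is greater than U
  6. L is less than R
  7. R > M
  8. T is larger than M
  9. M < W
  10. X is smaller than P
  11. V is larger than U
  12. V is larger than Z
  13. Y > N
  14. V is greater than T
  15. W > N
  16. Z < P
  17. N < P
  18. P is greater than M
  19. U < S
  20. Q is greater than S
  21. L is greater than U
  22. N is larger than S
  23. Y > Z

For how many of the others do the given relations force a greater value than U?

9

Directly above U: S, L, N, Y, V.
One step further: Q, R, W, P (9 so far).
Nothing else is reachable above U; 9 in all.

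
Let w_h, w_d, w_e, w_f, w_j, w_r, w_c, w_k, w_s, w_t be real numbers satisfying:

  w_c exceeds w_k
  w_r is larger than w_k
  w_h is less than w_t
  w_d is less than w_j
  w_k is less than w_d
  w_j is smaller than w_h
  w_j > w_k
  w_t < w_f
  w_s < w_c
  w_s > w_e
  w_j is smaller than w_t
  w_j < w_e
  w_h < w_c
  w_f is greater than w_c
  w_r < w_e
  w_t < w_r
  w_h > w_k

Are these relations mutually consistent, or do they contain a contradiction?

Every relation is compatible with w_k < w_d < w_j < w_h < w_t < w_r < w_e < w_s < w_c < w_f; the set is consistent.

consistent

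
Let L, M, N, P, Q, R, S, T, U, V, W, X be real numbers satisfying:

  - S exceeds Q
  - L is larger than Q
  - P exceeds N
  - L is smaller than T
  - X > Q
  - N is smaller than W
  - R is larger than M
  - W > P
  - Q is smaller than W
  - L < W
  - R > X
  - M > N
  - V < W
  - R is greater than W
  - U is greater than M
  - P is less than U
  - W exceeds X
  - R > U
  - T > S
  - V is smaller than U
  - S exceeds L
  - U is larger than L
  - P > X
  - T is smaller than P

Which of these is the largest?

R

V is not greatest since V < U; N is not greatest since N < W; Q is not greatest since Q < X; L is not greatest since L < S; S is not greatest since S < T; X is not greatest since X < W; T is not greatest since T < P; M is not greatest since M < U; P is not greatest since P < W; W is not greatest since W < R; U is not greatest since U < R.
Only R has nothing above it, so R is the largest.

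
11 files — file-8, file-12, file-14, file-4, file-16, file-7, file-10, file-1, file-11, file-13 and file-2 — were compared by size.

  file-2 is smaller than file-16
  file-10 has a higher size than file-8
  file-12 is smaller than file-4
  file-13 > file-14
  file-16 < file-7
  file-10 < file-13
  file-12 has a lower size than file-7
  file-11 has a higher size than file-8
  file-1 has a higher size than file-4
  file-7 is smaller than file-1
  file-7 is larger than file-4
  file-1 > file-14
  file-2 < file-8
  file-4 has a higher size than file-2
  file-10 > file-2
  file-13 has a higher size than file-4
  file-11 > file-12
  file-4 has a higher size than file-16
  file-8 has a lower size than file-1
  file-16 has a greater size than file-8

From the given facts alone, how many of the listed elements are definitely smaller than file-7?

5

The elements the relations force below file-7 are file-2, file-12, file-8, file-16, file-4 — no chain reaches any other.
That is 5.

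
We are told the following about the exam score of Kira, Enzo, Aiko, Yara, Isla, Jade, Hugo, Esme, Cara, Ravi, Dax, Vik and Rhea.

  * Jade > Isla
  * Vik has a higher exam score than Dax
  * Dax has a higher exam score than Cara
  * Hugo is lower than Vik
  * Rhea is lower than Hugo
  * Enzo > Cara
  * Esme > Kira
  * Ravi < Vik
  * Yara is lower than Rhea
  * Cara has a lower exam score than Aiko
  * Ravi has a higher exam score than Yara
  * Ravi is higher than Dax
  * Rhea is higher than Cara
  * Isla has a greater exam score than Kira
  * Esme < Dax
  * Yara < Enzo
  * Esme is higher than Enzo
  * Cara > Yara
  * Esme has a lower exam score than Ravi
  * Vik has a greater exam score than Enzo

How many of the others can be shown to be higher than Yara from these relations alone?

From Yara the given relations immediately reach Cara, Enzo, Rhea, Ravi.
From those, Esme, Aiko, Dax, Hugo, Vik — 9 in total.
No other element is forced above Yara by the given relations, so the count is 9.

9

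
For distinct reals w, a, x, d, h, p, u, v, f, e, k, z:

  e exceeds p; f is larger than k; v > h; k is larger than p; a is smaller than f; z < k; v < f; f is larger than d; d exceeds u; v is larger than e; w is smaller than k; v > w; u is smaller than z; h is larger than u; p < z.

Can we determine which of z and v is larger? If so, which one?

undetermined

Following every chain through z: above z we get k, f; below z we get p, u.
v is not reached, and no chain runs the other way from v to z.
So the given relations leave the order of z and v undetermined.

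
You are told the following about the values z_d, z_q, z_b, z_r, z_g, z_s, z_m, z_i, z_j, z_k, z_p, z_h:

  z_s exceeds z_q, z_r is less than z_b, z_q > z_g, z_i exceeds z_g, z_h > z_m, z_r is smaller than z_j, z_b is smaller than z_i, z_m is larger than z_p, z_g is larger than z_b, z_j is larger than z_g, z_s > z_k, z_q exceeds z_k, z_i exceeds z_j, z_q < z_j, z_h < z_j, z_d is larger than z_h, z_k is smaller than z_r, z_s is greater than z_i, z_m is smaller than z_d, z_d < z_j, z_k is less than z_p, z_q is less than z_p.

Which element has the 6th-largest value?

The consecutive relations fix a unique order: z_k < z_r < z_b < z_g < z_q < z_p < z_m < z_h < z_d < z_j < z_i < z_s.
The 6th largest is z_m.

z_m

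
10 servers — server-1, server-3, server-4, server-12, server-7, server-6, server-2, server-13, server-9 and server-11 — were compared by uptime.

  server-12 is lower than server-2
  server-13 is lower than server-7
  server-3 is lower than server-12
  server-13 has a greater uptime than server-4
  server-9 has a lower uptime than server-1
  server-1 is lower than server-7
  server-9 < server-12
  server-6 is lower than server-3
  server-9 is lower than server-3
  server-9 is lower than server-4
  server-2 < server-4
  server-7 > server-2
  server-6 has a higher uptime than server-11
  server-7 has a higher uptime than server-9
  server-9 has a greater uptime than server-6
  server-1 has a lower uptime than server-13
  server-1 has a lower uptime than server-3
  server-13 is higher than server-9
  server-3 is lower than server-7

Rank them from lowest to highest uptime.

server-11 < server-6 < server-9 < server-1 < server-3 < server-12 < server-2 < server-4 < server-13 < server-7

Each adjacent pair is fixed by a given relation: server-11 < server-6; server-6 < server-9; server-9 < server-1; server-1 < server-3; server-3 < server-12; server-12 < server-2; server-2 < server-4; server-4 < server-13; server-13 < server-7. Chaining them end to end gives the full order.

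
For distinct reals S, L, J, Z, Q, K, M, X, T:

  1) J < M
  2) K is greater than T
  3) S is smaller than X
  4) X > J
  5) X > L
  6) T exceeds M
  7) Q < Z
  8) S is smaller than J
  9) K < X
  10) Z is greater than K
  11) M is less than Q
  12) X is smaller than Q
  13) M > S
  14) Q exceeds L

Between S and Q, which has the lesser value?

S < J and J < M give S < M.
Then M < T extends the chain to T.
With T < K: S < J < M < T < K.
Then K < X extends the chain to X.
With X < Q: S < J < M < T < K < X < Q.
So S < Q; S is the smaller of the two.

S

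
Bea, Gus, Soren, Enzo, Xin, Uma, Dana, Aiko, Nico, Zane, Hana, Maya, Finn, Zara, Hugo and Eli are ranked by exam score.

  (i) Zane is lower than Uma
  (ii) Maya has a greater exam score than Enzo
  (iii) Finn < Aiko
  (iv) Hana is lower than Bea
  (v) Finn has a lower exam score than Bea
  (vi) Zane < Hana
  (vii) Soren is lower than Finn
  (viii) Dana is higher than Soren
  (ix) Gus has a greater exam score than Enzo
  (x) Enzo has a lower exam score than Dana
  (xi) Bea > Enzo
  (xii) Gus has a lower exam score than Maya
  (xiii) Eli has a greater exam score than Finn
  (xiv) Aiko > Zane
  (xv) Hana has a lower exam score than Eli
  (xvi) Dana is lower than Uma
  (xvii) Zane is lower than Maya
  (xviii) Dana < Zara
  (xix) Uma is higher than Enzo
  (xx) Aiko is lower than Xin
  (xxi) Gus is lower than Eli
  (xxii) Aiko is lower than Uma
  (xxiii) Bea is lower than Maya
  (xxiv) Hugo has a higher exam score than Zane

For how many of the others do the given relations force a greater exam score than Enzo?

Directly above Enzo: Gus, Dana, Bea, Uma, Maya.
One step further: Zara, Eli (7 so far).
Nothing else is reachable above Enzo; 7 in all.

7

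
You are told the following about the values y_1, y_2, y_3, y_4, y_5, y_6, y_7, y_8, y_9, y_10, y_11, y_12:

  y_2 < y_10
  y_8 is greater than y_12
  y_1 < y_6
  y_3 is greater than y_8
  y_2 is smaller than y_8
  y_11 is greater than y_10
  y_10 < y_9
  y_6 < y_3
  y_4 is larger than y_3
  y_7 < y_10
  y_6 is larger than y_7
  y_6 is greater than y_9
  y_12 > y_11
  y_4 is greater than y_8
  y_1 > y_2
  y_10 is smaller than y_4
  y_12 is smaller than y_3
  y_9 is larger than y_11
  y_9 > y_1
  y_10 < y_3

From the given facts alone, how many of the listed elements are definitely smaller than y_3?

9

Directly below y_3: y_10, y_12, y_6, y_8.
One step further: y_7, y_2, y_1, y_11, y_9 (9 so far).
Nothing else is reachable below y_3; 9 in all.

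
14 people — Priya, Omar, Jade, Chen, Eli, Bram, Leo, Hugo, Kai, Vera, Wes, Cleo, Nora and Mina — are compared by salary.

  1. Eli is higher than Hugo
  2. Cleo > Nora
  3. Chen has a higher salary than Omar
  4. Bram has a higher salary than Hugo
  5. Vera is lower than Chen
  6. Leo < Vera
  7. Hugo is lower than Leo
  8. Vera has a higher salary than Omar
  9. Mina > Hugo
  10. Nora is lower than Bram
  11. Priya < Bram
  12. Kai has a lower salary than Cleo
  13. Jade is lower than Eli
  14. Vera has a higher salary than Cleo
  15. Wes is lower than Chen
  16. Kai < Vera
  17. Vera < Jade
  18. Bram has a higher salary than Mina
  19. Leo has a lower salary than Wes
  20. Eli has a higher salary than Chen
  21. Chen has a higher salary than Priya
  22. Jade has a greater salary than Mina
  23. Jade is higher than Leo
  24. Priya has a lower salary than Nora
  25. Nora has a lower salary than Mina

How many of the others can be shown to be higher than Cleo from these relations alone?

The elements the relations force above Cleo are Vera, Jade, Chen, Eli — no chain reaches any other.
That is 4.

4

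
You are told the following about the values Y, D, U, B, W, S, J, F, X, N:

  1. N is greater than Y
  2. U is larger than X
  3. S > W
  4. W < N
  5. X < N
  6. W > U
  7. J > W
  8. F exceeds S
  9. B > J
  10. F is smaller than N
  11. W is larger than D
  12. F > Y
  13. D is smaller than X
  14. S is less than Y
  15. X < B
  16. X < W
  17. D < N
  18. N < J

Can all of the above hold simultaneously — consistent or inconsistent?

consistent

Every relation is compatible with D < X < U < W < S < Y < F < N < J < B; the set is consistent.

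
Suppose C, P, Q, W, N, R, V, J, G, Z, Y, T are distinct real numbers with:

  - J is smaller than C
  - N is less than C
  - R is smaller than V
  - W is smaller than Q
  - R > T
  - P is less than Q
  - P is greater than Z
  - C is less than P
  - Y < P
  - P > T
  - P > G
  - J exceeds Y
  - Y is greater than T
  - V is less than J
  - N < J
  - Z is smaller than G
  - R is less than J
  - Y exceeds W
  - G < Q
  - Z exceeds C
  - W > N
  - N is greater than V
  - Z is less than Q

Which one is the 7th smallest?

The consecutive relations fix a unique order: T < R < V < N < W < Y < J < C < Z < G < P < Q.
The 7th smallest is J.

J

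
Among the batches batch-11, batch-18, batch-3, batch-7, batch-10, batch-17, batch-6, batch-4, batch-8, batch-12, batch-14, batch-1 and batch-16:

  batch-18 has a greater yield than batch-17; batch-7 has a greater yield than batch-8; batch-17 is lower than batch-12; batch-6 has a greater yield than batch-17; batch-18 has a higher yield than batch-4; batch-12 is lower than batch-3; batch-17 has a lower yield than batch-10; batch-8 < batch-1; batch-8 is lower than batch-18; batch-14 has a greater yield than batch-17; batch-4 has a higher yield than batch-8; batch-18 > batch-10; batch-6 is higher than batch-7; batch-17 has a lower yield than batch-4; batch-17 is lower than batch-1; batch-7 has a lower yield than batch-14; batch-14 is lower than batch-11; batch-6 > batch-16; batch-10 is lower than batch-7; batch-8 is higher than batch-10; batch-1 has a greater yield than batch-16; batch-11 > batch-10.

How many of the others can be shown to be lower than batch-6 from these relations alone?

5

From batch-6 the given relations immediately reach batch-17, batch-16, batch-7.
From those, batch-10, batch-8 — 5 in total.
No other element is forced below batch-6 by the given relations, so the count is 5.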